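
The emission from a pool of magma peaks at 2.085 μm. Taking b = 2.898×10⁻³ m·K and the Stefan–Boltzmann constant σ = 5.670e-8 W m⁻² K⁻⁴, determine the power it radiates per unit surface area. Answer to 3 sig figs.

Wien's law: T = b/λ_max = 2.898×10⁻³/2.085×10⁻⁶ = 1389.93 K.
Then I = σT⁴ = 5.670×10⁻⁸×(1389.93)⁴ = 2.12×10⁵ W/m².

I ≈ 2.12×10⁵ W/m²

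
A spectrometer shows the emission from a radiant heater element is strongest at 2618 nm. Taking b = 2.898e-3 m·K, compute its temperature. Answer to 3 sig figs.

T ≈ 1.11×10³ K

Wien's law gives T = b/λ_max = (2.898×10⁻³ m·K)/(2.618×10⁻⁶ m) = 1.11×10³ K.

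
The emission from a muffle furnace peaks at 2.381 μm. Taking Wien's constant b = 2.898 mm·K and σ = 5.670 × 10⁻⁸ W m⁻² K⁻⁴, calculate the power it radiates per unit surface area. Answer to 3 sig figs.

I ≈ 1.24×10⁵ W/m²

Wien's law: T = b/λ_max = 2.898×10⁻³/2.381×10⁻⁶ = 1217.14 K.
Then I = σT⁴ = 5.670×10⁻⁸×(1217.14)⁴ = 1.24×10⁵ W/m².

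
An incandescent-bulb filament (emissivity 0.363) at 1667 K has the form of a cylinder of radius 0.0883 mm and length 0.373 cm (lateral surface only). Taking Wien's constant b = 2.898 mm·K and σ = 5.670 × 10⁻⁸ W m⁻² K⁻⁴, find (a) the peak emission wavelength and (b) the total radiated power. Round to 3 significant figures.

λ_max ≈ 1.74 μm; P ≈ 0.329 W

(a) λ_max = b/T = 2.898×10⁻³/1667 = 1.738×10⁻⁶ m = 1.74 μm.
Lateral area A = 2πrL = 2π×8.83×10⁻⁵×3.73×10⁻³ = 2.06942×10⁻⁶ m².
(b) P = εσAT⁴ = 0.363×5.670×10⁻⁸×2.06942×10⁻⁶×(1667)⁴ = 0.329 W.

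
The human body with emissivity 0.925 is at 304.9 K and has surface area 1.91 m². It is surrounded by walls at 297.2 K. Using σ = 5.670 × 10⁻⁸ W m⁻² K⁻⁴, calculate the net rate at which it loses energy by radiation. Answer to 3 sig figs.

Net loss ≈ 84.2 W

Area A = 1.91 m².
Net radiated power P_net = εσA(T⁴ − T₀⁴) = 0.925×5.670×10⁻⁸×1.91×(304.9⁴ − 297.2⁴).
T⁴ − T₀⁴ = 8.64231×10⁹ − 7.80181×10⁹ = 8.40500×10⁸ K⁴, so P_net = 84.2 W.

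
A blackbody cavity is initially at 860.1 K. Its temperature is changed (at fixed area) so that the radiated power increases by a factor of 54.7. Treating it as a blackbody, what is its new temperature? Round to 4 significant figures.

T₂ ≈ 2339 K

P ∝ T⁴, so T₂/T₁ = (P₂/P₁)^(1/4) = (54.7)^(1/4) = 2.71955.
T₂ = 860.1 × 2.71955 = 2339 K.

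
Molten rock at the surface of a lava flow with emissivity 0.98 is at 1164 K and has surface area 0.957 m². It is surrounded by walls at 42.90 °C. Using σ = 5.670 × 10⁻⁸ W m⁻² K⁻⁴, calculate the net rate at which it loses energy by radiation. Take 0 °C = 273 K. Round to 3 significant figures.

Surroundings: T = 42.90 °C + 273 = 315.90 K.
Area A = 0.957 m².
Net radiated power P_net = εσA(T⁴ − T₀⁴) = 0.98×5.670×10⁻⁸×0.957×(1164⁴ − 315.90⁴).
T⁴ − T₀⁴ = 1.83574×10¹² − 9.95860×10⁹ = 1.82578×10¹² K⁴, so P_net = 9.71×10⁴ W.

Net loss ≈ 9.71×10⁴ W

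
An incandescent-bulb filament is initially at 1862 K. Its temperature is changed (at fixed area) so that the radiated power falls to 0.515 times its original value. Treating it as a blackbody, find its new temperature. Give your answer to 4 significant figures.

T₂ ≈ 1577 K

P ∝ T⁴, so T₂/T₁ = (P₂/P₁)^(1/4) = (0.515)^(1/4) = 0.847133.
T₂ = 1862 × 0.847133 = 1577 K.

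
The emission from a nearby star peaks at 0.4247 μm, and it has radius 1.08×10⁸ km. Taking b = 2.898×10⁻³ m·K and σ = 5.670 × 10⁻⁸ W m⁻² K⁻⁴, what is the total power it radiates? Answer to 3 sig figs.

Wien's law: T = b/λ_max = 2.898×10⁻³/4.247×10⁻⁷ = 6823.64 K.
Surface area A = 4πR² = 4π(1.08×10¹¹ m)² = 1.46574×10²³ m².
Then P = σAT⁴ = 5.670×10⁻⁸×1.46574×10²³×(6823.64)⁴ = 1.80×10³¹ W.

P ≈ 1.80×10³¹ W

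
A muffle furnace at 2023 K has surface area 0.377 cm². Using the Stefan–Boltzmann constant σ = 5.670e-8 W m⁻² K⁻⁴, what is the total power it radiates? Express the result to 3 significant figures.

P ≈ 35.8 W

Area A = 0.377 cm² = 3.77×10⁻⁵ m².
P = σAT⁴ = 5.670×10⁻⁸ × 3.77×10⁻⁵ × (2023)⁴ = 35.8 W.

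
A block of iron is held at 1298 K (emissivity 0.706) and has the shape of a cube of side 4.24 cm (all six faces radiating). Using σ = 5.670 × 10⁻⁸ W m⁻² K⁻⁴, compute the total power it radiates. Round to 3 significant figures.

P ≈ 1.23×10³ W

Area A = 6s² = 6×(0.0424 m)² = 0.0107866 m².
P = εσAT⁴ = 0.706 × 5.670×10⁻⁸ × 0.0107866 × (1298)⁴ = 1.23×10³ W.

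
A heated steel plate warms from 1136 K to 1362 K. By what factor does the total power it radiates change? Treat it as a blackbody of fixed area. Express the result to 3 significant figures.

P ∝ T⁴, so P₂/P₁ = (T₂/T₁)⁴ = (1362/1136)⁴ = (1.19894)⁴ = 2.07.

P₂/P₁ ≈ 2.07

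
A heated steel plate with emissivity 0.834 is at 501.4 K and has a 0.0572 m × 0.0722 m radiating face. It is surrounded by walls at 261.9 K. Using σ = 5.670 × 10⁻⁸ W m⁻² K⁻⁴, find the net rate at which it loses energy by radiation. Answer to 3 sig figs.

Net loss ≈ 11.4 W

Area A = 0.0572 × 0.0722 = 4.12984×10⁻³ m².
Net radiated power P_net = εσA(T⁴ − T₀⁴) = 0.834×5.670×10⁻⁸×4.12984×10⁻³×(501.4⁴ − 261.9⁴).
T⁴ − T₀⁴ = 6.32029×10¹⁰ − 4.70481×10⁹ = 5.84981×10¹⁰ K⁴, so P_net = 11.4 W.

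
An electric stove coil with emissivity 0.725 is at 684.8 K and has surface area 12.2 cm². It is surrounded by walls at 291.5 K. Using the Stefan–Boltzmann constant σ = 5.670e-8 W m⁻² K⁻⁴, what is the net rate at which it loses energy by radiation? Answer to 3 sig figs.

Net loss ≈ 10.7 W

Area A = 12.2 cm² = 1.22×10⁻³ m².
Net radiated power P_net = εσA(T⁴ − T₀⁴) = 0.725×5.670×10⁻⁸×1.22×10⁻³×(684.8⁴ − 291.5⁴).
T⁴ − T₀⁴ = 2.19915×10¹¹ − 7.22028×10⁹ = 2.12695×10¹¹ K⁴, so P_net = 10.7 W.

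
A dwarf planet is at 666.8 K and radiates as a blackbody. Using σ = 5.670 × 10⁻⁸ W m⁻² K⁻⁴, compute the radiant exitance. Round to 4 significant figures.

Stefan–Boltzmann: I = σT⁴ = 5.670×10⁻⁸ × (666.8)⁴ = 1.121×10⁴ W/m².

I ≈ 1.121×10⁴ W/m²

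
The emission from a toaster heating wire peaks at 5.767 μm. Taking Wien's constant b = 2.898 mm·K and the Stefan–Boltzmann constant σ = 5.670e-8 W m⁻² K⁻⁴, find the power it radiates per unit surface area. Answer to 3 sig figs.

I ≈ 3.62×10³ W/m²

Wien's law: T = b/λ_max = 2.898×10⁻³/5.767×10⁻⁶ = 502.514 K.
Then I = σT⁴ = 5.670×10⁻⁸×(502.514)⁴ = 3.62×10³ W/m².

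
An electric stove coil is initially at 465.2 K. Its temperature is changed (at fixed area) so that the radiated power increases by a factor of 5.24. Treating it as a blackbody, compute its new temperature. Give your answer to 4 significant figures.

P ∝ T⁴, so T₂/T₁ = (P₂/P₁)^(1/4) = (5.24)^(1/4) = 1.51298.
T₂ = 465.2 × 1.51298 = 703.8 K.

T₂ ≈ 703.8 K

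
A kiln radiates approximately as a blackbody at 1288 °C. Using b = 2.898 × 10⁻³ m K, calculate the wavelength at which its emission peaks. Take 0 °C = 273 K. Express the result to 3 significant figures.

T = 1288 °C + 273 = 1561 K.
Wien's displacement law: λ_max = b/T = (2.898×10⁻³ m·K)/(1561 K) = 1.857×10⁻⁶ m.
That is 1.86×10³ nm, in the infrared range.

λ_max ≈ 1.86×10³ nm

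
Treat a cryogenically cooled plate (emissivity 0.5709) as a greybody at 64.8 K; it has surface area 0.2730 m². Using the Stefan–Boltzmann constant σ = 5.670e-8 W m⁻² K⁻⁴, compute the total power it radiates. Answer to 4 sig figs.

Area A = 0.2730 m².
P = εσAT⁴ = 0.5709 × 5.670×10⁻⁸ × 0.2730 × (64.8)⁴ = 0.1558 W.

P ≈ 0.1558 W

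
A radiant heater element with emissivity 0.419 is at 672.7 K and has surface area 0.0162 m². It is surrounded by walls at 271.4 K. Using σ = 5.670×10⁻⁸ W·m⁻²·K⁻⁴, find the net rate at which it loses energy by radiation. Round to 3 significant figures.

Net loss ≈ 76.7 W

Area A = 0.0162 m².
Net radiated power P_net = εσA(T⁴ − T₀⁴) = 0.419×5.670×10⁻⁸×0.0162×(672.7⁴ − 271.4⁴).
T⁴ − T₀⁴ = 2.04779×10¹¹ − 5.42550×10⁹ = 1.99354×10¹¹ K⁴, so P_net = 76.7 W.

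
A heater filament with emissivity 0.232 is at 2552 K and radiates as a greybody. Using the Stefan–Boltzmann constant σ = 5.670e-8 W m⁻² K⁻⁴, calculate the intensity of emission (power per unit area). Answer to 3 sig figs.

I ≈ 5.58×10⁵ W/m²

Stefan–Boltzmann: I = εσT⁴ = 0.232 × 5.670×10⁻⁸ × (2552)⁴ = 5.58×10⁵ W/m².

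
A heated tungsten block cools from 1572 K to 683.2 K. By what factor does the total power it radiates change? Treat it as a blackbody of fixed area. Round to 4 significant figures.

P₂/P₁ ≈ 0.03568

P ∝ T⁴, so P₂/P₁ = (T₂/T₁)⁴ = (683.2/1572)⁴ = (0.434606)⁴ = 0.03568.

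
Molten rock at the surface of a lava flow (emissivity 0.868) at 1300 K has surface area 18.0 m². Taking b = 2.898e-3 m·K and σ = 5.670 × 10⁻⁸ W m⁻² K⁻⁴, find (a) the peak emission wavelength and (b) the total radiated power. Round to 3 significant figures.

(a) λ_max = b/T = 2.898×10⁻³/1300 = 2.229×10⁻⁶ m = 2.23 μm.
Area A = 18.0 m².
(b) P = εσAT⁴ = 0.868×5.670×10⁻⁸×18.0×(1300)⁴ = 2.53×10⁶ W.

λ_max ≈ 2.23 μm; P ≈ 2.53×10⁶ W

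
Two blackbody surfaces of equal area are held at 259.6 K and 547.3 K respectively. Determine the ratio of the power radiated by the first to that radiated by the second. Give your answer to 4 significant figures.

With equal areas, P₁/P₂ = (T₁/T₂)⁴ = (259.6/547.3)⁴ = 0.05062.

P₁/P₂ ≈ 0.05062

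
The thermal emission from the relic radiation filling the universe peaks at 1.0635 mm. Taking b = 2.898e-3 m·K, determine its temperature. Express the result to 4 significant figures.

T ≈ 2.725 K

Wien's law gives T = b/λ_max = (2.898×10⁻³ m·K)/(1.0635×10⁻³ m) = 2.725 K.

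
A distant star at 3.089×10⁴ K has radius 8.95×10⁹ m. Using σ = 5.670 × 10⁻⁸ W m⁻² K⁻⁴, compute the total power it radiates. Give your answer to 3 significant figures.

P ≈ 5.20×10³¹ W

Surface area A = 4πR² = 4π(8.95×10⁹ m)² = 1.00660×10²¹ m².
P = σAT⁴ = 5.670×10⁻⁸ × 1.00660×10²¹ × (3.089×10⁴)⁴ = 5.20×10³¹ W.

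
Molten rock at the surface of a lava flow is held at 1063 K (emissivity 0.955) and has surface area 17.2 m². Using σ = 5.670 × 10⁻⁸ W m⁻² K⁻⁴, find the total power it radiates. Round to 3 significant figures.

P ≈ 1.19×10⁶ W

Area A = 17.2 m².
P = εσAT⁴ = 0.955 × 5.670×10⁻⁸ × 17.2 × (1063)⁴ = 1.19×10⁶ W.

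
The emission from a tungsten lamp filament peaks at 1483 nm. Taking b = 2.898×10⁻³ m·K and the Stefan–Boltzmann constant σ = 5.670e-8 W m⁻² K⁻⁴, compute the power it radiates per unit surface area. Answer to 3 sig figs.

Wien's law: T = b/λ_max = 2.898×10⁻³/1.483×10⁻⁶ = 1954.15 K.
Then I = σT⁴ = 5.670×10⁻⁸×(1954.15)⁴ = 8.27×10⁵ W/m².

I ≈ 8.27×10⁵ W/m²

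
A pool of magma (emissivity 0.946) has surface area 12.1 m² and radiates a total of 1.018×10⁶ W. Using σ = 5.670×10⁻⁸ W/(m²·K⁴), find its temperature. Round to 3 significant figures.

T ≈ 1.12×10³ K

Area A = 12.1 m².
P = εσAT⁴ ⇒ T = (P/(εσA))^(1/4) = (1.018×10⁶/(0.946×5.670×10⁻⁸×12.1))^(1/4) = 1.12×10³ K.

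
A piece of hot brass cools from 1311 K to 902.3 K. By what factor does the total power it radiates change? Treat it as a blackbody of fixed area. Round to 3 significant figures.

P ∝ T⁴, so P₂/P₁ = (T₂/T₁)⁴ = (902.3/1311)⁴ = (0.688253)⁴ = 0.224.

P₂/P₁ ≈ 0.224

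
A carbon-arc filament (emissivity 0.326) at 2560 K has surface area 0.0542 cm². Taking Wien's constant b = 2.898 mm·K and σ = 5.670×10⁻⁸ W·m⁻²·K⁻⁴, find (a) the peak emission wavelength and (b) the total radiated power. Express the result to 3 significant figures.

λ_max ≈ 1.13×10³ nm; P ≈ 4.30 W

(a) λ_max = b/T = 2.898×10⁻³/2560 = 1.132×10⁻⁶ m = 1.13×10³ nm.
Area A = 0.0542 cm² = 5.42×10⁻⁶ m².
(b) P = εσAT⁴ = 0.326×5.670×10⁻⁸×5.42×10⁻⁶×(2560)⁴ = 4.30 W.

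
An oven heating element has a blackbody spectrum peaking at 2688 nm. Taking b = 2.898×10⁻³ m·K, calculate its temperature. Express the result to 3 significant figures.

Wien's law gives T = b/λ_max = (2.898×10⁻³ m·K)/(2.688×10⁻⁶ m) = 1.08×10³ K.

T ≈ 1.08×10³ K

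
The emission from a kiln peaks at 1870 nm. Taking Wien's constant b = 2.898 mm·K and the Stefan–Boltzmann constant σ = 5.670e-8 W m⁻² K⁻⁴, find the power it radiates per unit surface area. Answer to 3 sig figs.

Wien's law: T = b/λ_max = 2.898×10⁻³/1.870×10⁻⁶ = 1549.73 K.
Then I = σT⁴ = 5.670×10⁻⁸×(1549.73)⁴ = 3.27×10⁵ W/m².

I ≈ 3.27×10⁵ W/m²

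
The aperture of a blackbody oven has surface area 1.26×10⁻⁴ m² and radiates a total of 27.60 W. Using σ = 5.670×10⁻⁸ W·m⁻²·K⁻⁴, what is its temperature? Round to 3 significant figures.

Area A = 1.26×10⁻⁴ m².
P = σAT⁴ ⇒ T = (P/(σA))^(1/4) = (27.60/(5.670×10⁻⁸×1.26×10⁻⁴))^(1/4) = 1.40×10³ K.

T ≈ 1.40×10³ K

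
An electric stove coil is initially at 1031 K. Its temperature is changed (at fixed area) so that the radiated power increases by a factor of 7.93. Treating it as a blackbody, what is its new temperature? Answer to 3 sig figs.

P ∝ T⁴, so T₂/T₁ = (P₂/P₁)^(1/4) = (7.93)^(1/4) = 1.67810.
T₂ = 1031 × 1.67810 = 1.73×10³ K.

T₂ ≈ 1.73×10³ K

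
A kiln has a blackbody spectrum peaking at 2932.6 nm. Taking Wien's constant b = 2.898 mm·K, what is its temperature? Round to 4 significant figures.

T ≈ 988.2 K

Wien's law gives T = b/λ_max = (2.898×10⁻³ m·K)/(2.9326×10⁻⁶ m) = 988.2 K.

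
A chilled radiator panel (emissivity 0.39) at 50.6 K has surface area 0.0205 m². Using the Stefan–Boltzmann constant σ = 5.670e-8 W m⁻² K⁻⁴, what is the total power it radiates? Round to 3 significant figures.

Area A = 0.0205 m².
P = εσAT⁴ = 0.39 × 5.670×10⁻⁸ × 0.0205 × (50.6)⁴ = 2.97×10⁻³ W.

P ≈ 2.97×10⁻³ W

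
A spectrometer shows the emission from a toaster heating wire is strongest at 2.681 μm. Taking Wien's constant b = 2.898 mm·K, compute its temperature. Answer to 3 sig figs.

Wien's law gives T = b/λ_max = (2.898×10⁻³ m·K)/(2.681×10⁻⁶ m) = 1.08×10³ K.

T ≈ 1.08×10³ K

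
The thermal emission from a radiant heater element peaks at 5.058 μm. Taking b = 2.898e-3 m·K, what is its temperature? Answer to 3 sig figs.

T ≈ 573 K

Wien's law gives T = b/λ_max = (2.898×10⁻³ m·K)/(5.058×10⁻⁶ m) = 573 K.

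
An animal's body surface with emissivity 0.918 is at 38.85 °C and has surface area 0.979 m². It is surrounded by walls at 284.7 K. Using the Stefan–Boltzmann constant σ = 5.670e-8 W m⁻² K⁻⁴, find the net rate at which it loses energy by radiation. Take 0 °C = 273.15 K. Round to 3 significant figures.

T = 38.85 °C + 273.15 = 312.00 K.
Area A = 0.979 m².
Net radiated power P_net = εσA(T⁴ − T₀⁴) = 0.918×5.670×10⁻⁸×0.979×(312.00⁴ − 284.7⁴).
T⁴ − T₀⁴ = 9.47585×10⁹ − 6.56977×10⁹ = 2.90608×10⁹ K⁴, so P_net = 148 W.

Net loss ≈ 148 W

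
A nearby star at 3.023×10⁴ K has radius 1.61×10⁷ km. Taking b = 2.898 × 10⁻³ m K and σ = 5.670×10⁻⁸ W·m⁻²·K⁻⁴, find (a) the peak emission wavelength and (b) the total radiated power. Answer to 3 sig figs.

λ_max ≈ 95.9 nm; P ≈ 1.54×10³² W

(a) λ_max = b/T = 2.898×10⁻³/3.023×10⁴ = 9.587×10⁻⁸ m = 95.9 nm.
Surface area A = 4πR² = 4π(1.61×10¹⁰ m)² = 3.25733×10²¹ m².
(b) P = σAT⁴ = 5.670×10⁻⁸×3.25733×10²¹×(3.023×10⁴)⁴ = 1.54×10³² W.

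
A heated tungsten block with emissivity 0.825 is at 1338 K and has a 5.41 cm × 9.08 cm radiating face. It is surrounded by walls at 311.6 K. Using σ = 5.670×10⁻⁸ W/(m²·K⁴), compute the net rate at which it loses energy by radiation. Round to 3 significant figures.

Area A = 0.0541 × 0.0908 = 4.91228×10⁻³ m².
Net radiated power P_net = εσA(T⁴ − T₀⁴) = 0.825×5.670×10⁻⁸×4.91228×10⁻³×(1338⁴ − 311.6⁴).
T⁴ − T₀⁴ = 3.20497×10¹² − 9.42735×10⁹ = 3.19554×10¹² K⁴, so P_net = 734 W.

Net loss ≈ 734 W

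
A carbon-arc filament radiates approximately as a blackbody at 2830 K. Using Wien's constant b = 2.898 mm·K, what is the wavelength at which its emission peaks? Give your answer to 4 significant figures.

λ_max ≈ 1024 nm

Wien's displacement law: λ_max = b/T = (2.898×10⁻³ m·K)/(2830 K) = 1.0240×10⁻⁶ m.
That is 1024 nm, in the infrared range.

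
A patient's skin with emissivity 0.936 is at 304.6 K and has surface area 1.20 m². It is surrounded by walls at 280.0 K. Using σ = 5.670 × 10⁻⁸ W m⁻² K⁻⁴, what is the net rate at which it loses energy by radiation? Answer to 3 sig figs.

Net loss ≈ 157 W

Area A = 1.20 m².
Net radiated power P_net = εσA(T⁴ − T₀⁴) = 0.936×5.670×10⁻⁸×1.20×(304.6⁴ − 280.0⁴).
T⁴ − T₀⁴ = 8.60834×10⁹ − 6.14656×10⁹ = 2.46178×10⁹ K⁴, so P_net = 157 W.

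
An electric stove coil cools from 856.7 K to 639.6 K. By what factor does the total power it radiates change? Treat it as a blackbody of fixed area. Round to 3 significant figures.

P ∝ T⁴, so P₂/P₁ = (T₂/T₁)⁴ = (639.6/856.7)⁴ = (0.746586)⁴ = 0.311.

P₂/P₁ ≈ 0.311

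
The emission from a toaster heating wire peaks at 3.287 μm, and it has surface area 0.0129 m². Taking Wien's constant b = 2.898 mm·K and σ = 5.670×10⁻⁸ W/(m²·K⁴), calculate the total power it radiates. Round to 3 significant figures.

Wien's law: T = b/λ_max = 2.898×10⁻³/3.287×10⁻⁶ = 881.655 K.
Area A = 0.0129 m².
Then P = σAT⁴ = 5.670×10⁻⁸×0.0129×(881.655)⁴ = 442 W.

P ≈ 442 W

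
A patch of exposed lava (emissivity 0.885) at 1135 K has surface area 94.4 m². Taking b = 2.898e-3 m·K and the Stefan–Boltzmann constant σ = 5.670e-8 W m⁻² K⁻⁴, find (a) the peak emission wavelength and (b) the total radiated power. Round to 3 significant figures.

λ_max ≈ 2.55×10³ nm; P ≈ 7.86×10⁶ W

(a) λ_max = b/T = 2.898×10⁻³/1135 = 2.553×10⁻⁶ m = 2.55×10³ nm.
Area A = 94.4 m².
(b) P = εσAT⁴ = 0.885×5.670×10⁻⁸×94.4×(1135)⁴ = 7.86×10⁶ W.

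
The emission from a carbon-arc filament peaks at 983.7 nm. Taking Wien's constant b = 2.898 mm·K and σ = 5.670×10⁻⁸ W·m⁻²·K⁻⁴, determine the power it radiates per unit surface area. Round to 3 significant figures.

Wien's law: T = b/λ_max = 2.898×10⁻³/9.837×10⁻⁷ = 2946.02 K.
Then I = σT⁴ = 5.670×10⁻⁸×(2946.02)⁴ = 4.27×10⁶ W/m².

I ≈ 4.27×10⁶ W/m²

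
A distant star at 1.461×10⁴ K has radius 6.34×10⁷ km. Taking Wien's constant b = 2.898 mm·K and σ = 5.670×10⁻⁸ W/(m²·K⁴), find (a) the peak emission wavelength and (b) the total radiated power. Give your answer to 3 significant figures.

λ_max ≈ 198 nm; P ≈ 1.30×10³² W

(a) λ_max = b/T = 2.898×10⁻³/1.461×10⁴ = 1.984×10⁻⁷ m = 198 nm.
Surface area A = 4πR² = 4π(6.34×10¹⁰ m)² = 5.05113×10²² m².
(b) P = σAT⁴ = 5.670×10⁻⁸×5.05113×10²²×(1.461×10⁴)⁴ = 1.30×10³² W.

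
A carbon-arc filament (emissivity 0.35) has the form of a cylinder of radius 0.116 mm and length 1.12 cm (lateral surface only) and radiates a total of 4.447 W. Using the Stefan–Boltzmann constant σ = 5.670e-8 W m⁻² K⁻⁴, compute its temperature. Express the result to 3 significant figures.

Lateral area A = 2πrL = 2π×1.16×10⁻⁴×0.0112 = 8.16311×10⁻⁶ m².
P = εσAT⁴ ⇒ T = (P/(εσA))^(1/4) = (4.447/(0.35×5.670×10⁻⁸×8.16311×10⁻⁶))^(1/4) = 2.29×10³ K.

T ≈ 2.29×10³ K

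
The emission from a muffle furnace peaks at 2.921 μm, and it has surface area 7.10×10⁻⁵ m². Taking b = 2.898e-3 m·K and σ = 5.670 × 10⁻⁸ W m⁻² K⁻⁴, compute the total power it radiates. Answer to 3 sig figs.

P ≈ 3.90 W

Wien's law: T = b/λ_max = 2.898×10⁻³/2.921×10⁻⁶ = 992.126 K.
Area A = 7.10×10⁻⁵ m².
Then P = σAT⁴ = 5.670×10⁻⁸×7.10×10⁻⁵×(992.126)⁴ = 3.90 W.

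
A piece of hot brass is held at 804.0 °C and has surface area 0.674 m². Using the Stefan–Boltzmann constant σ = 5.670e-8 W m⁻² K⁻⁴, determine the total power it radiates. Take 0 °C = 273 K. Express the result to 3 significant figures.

P ≈ 5.14×10⁴ W

T = 804.0 °C + 273 = 1077.0 K.
Area A = 0.674 m².
P = σAT⁴ = 5.670×10⁻⁸ × 0.674 × (1077.0)⁴ = 5.14×10⁴ W.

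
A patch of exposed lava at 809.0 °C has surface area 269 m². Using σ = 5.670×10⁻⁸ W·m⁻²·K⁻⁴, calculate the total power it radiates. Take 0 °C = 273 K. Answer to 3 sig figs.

P ≈ 2.09×10⁷ W

T = 809.0 °C + 273 = 1082.0 K.
Area A = 269 m².
P = σAT⁴ = 5.670×10⁻⁸ × 269 × (1082.0)⁴ = 2.09×10⁷ W.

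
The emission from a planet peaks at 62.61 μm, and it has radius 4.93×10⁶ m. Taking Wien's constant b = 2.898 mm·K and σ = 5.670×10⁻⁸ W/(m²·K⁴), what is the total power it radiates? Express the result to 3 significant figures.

Wien's law: T = b/λ_max = 2.898×10⁻³/6.261×10⁻⁵ = 46.2865 K.
Surface area A = 4πR² = 4π(4.93×10⁶ m)² = 3.05424×10¹⁴ m².
Then P = σAT⁴ = 5.670×10⁻⁸×3.05424×10¹⁴×(46.2865)⁴ = 7.95×10¹³ W.

P ≈ 7.95×10¹³ W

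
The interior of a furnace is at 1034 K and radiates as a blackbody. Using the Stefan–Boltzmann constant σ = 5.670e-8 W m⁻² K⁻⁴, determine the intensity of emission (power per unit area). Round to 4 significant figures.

Stefan–Boltzmann: I = σT⁴ = 5.670×10⁻⁸ × (1034)⁴ = 6.481×10⁴ W/m².

I ≈ 6.481×10⁴ W/m²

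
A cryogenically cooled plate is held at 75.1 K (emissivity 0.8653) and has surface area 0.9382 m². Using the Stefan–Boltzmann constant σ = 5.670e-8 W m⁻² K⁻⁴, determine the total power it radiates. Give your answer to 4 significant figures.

Area A = 0.9382 m².
P = εσAT⁴ = 0.8653 × 5.670×10⁻⁸ × 0.9382 × (75.1)⁴ = 1.464 W.

P ≈ 1.464 W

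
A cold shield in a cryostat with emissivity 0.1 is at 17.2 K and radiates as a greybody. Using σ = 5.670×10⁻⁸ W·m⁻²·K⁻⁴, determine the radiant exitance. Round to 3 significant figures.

Stefan–Boltzmann: I = εσT⁴ = 0.1 × 5.670×10⁻⁸ × (17.2)⁴ = 4.96×10⁻⁴ W/m².

I ≈ 4.96×10⁻⁴ W/m²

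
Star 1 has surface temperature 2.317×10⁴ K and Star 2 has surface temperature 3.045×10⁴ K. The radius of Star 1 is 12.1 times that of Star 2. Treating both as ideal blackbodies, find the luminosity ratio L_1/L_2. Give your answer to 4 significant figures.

L_1/L_2 ≈ 49.08

L ∝ R²T⁴, so L_1/L_2 = (R_1/R_2)²(T_1/T_2)⁴ = (12.1)² × (2.317×10⁴/3.045×10⁴)⁴ = 146.41 × 0.335239 = 49.08.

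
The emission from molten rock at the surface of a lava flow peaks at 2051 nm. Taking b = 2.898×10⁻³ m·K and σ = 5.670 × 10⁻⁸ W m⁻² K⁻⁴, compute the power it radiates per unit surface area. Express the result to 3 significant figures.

Wien's law: T = b/λ_max = 2.898×10⁻³/2.051×10⁻⁶ = 1412.97 K.
Then I = σT⁴ = 5.670×10⁻⁸×(1412.97)⁴ = 2.26×10⁵ W/m².

I ≈ 2.26×10⁵ W/m²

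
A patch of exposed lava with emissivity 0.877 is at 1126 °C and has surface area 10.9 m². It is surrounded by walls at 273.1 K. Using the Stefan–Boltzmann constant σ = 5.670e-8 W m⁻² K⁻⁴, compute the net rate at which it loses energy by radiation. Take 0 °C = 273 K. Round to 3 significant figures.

Net loss ≈ 2.07×10⁶ W

T = 1126 °C + 273 = 1399 K.
Area A = 10.9 m².
Net radiated power P_net = εσA(T⁴ − T₀⁴) = 0.877×5.670×10⁻⁸×10.9×(1399⁴ − 273.1⁴).
T⁴ − T₀⁴ = 3.83064×10¹² − 5.56271×10⁹ = 3.82508×10¹² K⁴, so P_net = 2.07×10⁶ W.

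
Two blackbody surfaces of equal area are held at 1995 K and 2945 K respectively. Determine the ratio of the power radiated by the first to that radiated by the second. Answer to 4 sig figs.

With equal areas, P₁/P₂ = (T₁/T₂)⁴ = (1995/2945)⁴ = 0.2106.

P₁/P₂ ≈ 0.2106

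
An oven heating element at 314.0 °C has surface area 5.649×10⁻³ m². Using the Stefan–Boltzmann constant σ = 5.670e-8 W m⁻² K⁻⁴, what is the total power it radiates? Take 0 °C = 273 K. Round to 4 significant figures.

P ≈ 38.03 W

T = 314.0 °C + 273 = 587.0 K.
Area A = 5.649×10⁻³ m².
P = σAT⁴ = 5.670×10⁻⁸ × 5.649×10⁻³ × (587.0)⁴ = 38.03 W.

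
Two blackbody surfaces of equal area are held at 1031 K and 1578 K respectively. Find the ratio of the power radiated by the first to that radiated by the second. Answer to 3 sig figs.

With equal areas, P₁/P₂ = (T₁/T₂)⁴ = (1031/1578)⁴ = 0.182.

P₁/P₂ ≈ 0.182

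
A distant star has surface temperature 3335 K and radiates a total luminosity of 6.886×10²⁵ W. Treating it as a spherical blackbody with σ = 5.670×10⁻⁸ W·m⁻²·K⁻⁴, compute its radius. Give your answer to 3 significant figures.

R ≈ 8.84×10⁸ m

L = 4πR²σT⁴ ⇒ R = √(L/(4πσT⁴)).
σT⁴ = 7.01401×10⁶ W/m², so R = √(6.886×10²⁵/(4π×7.01401×10⁶)) = 8.84×10⁸ m.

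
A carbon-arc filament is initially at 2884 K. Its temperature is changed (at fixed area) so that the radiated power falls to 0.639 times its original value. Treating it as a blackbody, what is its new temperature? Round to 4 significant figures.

P ∝ T⁴, so T₂/T₁ = (P₂/P₁)^(1/4) = (0.639)^(1/4) = 0.894078.
T₂ = 2884 × 0.894078 = 2579 K.

T₂ ≈ 2579 K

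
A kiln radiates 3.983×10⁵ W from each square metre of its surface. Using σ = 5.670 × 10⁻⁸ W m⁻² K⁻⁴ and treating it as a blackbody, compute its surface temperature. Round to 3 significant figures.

T ≈ 1.63×10³ K

I = σT⁴, so T = (I/σ)^(1/4) = (3.983×10⁵/(5.670×10⁻⁸))^(1/4) = 1.63×10³ K.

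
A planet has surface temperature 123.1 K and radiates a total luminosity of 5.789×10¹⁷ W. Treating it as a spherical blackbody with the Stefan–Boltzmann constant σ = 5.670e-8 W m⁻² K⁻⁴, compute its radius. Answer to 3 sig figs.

L = 4πR²σT⁴ ⇒ R = √(L/(4πσT⁴)).
σT⁴ = 13.0201 W/m², so R = √(5.789×10¹⁷/(4π×13.0201)) = 5.95×10⁷ m.

R ≈ 5.95×10⁷ m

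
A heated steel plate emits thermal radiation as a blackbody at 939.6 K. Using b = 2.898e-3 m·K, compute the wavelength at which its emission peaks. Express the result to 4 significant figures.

λ_max ≈ 3.084 μm

Wien's displacement law: λ_max = b/T = (2.898×10⁻³ m·K)/(939.6 K) = 3.0843×10⁻⁶ m.
That is 3.084 μm, in the infrared range.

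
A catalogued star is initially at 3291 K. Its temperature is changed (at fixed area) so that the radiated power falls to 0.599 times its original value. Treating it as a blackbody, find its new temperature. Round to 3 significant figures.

T₂ ≈ 2.90×10³ K

P ∝ T⁴, so T₂/T₁ = (P₂/P₁)^(1/4) = (0.599)^(1/4) = 0.879745.
T₂ = 3291 × 0.879745 = 2.90×10³ K.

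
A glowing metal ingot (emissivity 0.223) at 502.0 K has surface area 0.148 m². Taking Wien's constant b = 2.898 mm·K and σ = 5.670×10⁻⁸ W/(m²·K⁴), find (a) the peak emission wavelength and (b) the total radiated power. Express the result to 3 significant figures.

(a) λ_max = b/T = 2.898×10⁻³/502.0 = 5.773×10⁻⁶ m = 5.77 μm.
Area A = 0.148 m².
(b) P = εσAT⁴ = 0.223×5.670×10⁻⁸×0.148×(502.0)⁴ = 119 W.

λ_max ≈ 5.77 μm; P ≈ 119 W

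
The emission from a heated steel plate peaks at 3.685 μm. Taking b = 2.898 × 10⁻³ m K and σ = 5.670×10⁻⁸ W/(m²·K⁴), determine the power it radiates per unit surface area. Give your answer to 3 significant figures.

Wien's law: T = b/λ_max = 2.898×10⁻³/3.685×10⁻⁶ = 786.431 K.
Then I = σT⁴ = 5.670×10⁻⁸×(786.431)⁴ = 2.17×10⁴ W/m².

I ≈ 2.17×10⁴ W/m²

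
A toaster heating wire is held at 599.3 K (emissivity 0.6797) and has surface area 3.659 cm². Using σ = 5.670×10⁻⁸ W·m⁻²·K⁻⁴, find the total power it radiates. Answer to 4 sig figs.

Area A = 3.659 cm² = 3.659×10⁻⁴ m².
P = εσAT⁴ = 0.6797 × 5.670×10⁻⁸ × 3.659×10⁻⁴ × (599.3)⁴ = 1.819 W.

P ≈ 1.819 W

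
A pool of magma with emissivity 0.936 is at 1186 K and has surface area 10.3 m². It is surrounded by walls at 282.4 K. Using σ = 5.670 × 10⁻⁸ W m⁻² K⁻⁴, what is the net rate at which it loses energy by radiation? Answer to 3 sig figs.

Net loss ≈ 1.08×10⁶ W

Area A = 10.3 m².
Net radiated power P_net = εσA(T⁴ − T₀⁴) = 0.936×5.670×10⁻⁸×10.3×(1186⁴ − 282.4⁴).
T⁴ − T₀⁴ = 1.97851×10¹² − 6.36002×10⁹ = 1.97215×10¹² K⁴, so P_net = 1.08×10⁶ W.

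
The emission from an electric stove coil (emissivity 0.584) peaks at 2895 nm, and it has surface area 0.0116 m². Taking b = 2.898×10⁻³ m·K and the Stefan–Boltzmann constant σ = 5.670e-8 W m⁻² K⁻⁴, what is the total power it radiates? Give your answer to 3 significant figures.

Wien's law: T = b/λ_max = 2.898×10⁻³/2.895×10⁻⁶ = 1001.04 K.
Area A = 0.0116 m².
Then P = εσAT⁴ = 0.584×5.670×10⁻⁸×0.0116×(1001.04)⁴ = 386 W.

P ≈ 386 W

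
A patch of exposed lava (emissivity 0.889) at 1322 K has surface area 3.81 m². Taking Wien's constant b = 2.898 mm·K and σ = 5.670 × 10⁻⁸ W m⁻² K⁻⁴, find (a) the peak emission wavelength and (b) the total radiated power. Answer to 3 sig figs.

λ_max ≈ 2.19 μm; P ≈ 5.87×10⁵ W

(a) λ_max = b/T = 2.898×10⁻³/1322 = 2.192×10⁻⁶ m = 2.19 μm.
Area A = 3.81 m².
(b) P = εσAT⁴ = 0.889×5.670×10⁻⁸×3.81×(1322)⁴ = 5.87×10⁵ W.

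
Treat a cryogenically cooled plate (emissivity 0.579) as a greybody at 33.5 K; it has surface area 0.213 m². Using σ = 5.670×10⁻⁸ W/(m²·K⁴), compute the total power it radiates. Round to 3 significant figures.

P ≈ 8.81×10⁻³ W

Area A = 0.213 m².
P = εσAT⁴ = 0.579 × 5.670×10⁻⁸ × 0.213 × (33.5)⁴ = 8.81×10⁻³ W.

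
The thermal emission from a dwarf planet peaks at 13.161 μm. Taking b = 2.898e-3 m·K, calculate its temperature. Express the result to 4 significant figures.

Wien's law gives T = b/λ_max = (2.898×10⁻³ m·K)/(1.3161×10⁻⁵ m) = 220.2 K.

T ≈ 220.2 K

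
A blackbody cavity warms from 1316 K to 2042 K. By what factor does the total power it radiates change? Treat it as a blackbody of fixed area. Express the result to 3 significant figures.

P₂/P₁ ≈ 5.80

P ∝ T⁴, so P₂/P₁ = (T₂/T₁)⁴ = (2042/1316)⁴ = (1.55167)⁴ = 5.80.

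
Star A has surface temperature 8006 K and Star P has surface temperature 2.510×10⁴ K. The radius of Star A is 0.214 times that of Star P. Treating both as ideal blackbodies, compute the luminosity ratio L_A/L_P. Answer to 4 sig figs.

L_A/L_P ≈ 4.740×10⁻⁴

L ∝ R²T⁴, so L_A/L_P = (R_A/R_P)²(T_A/T_P)⁴ = (0.214)² × (8006/2.510×10⁴)⁴ = 0.045796 × 0.0103506 = 4.740×10⁻⁴.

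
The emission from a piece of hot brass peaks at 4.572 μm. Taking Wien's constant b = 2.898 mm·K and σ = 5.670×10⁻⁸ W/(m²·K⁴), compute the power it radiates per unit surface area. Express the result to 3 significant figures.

Wien's law: T = b/λ_max = 2.898×10⁻³/4.572×10⁻⁶ = 633.858 K.
Then I = σT⁴ = 5.670×10⁻⁸×(633.858)⁴ = 9.15×10³ W/m².

I ≈ 9.15×10³ W/m²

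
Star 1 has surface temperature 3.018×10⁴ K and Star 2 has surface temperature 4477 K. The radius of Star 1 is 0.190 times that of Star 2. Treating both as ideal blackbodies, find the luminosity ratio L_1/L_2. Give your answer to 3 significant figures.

L_1/L_2 ≈ 74.5

L ∝ R²T⁴, so L_1/L_2 = (R_1/R_2)²(T_1/T_2)⁴ = (0.190)² × (3.018×10⁴/4477)⁴ = 0.0361 × 2065.04 = 74.5.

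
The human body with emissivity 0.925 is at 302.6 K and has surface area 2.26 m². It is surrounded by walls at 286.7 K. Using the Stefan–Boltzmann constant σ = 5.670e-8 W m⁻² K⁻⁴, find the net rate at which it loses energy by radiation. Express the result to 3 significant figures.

Net loss ≈ 193 W

Area A = 2.26 m².
Net radiated power P_net = εσA(T⁴ − T₀⁴) = 0.925×5.670×10⁻⁸×2.26×(302.6⁴ − 286.7⁴).
T⁴ − T₀⁴ = 8.38447×10⁹ − 6.75633×10⁹ = 1.62814×10⁹ K⁴, so P_net = 193 W.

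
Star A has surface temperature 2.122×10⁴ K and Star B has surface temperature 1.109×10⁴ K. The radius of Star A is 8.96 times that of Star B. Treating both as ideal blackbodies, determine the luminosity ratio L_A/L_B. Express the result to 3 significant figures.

L_A/L_B ≈ 1.08×10³

L ∝ R²T⁴, so L_A/L_B = (R_A/R_B)²(T_A/T_B)⁴ = (8.96)² × (2.122×10⁴/1.109×10⁴)⁴ = 80.2816 × 13.4046 = 1.08×10³.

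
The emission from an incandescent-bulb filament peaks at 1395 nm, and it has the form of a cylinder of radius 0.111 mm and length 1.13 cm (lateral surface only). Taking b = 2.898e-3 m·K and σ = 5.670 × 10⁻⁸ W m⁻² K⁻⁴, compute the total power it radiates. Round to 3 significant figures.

Wien's law: T = b/λ_max = 2.898×10⁻³/1.395×10⁻⁶ = 2077.42 K.
Lateral area A = 2πrL = 2π×1.11×10⁻⁴×0.0113 = 7.88100×10⁻⁶ m².
Then P = σAT⁴ = 5.670×10⁻⁸×7.88100×10⁻⁶×(2077.42)⁴ = 8.32 W.

P ≈ 8.32 W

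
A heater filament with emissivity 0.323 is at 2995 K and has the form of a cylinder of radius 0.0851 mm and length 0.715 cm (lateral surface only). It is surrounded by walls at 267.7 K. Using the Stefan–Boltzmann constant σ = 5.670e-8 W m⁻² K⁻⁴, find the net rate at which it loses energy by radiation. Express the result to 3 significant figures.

Net loss ≈ 5.63 W

Lateral area A = 2πrL = 2π×8.51×10⁻⁵×7.15×10⁻³ = 3.82310×10⁻⁶ m².
Net radiated power P_net = εσA(T⁴ − T₀⁴) = 0.323×5.670×10⁻⁸×3.82310×10⁻⁶×(2995⁴ − 267.7⁴).
T⁴ − T₀⁴ = 8.04613×10¹³ − 5.13563×10⁹ = 8.04562×10¹³ K⁴, so P_net = 5.63 W.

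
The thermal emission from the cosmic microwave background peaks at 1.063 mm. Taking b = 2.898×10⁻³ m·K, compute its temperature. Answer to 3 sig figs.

Wien's law gives T = b/λ_max = (2.898×10⁻³ m·K)/(1.063×10⁻³ m) = 2.73 K.

T ≈ 2.73 K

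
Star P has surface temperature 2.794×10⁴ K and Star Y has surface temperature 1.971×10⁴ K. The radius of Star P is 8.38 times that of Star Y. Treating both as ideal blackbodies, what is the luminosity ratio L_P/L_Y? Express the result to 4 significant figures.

L ∝ R²T⁴, so L_P/L_Y = (R_P/R_Y)²(T_P/T_Y)⁴ = (8.38)² × (2.794×10⁴/1.971×10⁴)⁴ = 70.2244 × 4.03793 = 283.6.

L_P/L_Y ≈ 283.6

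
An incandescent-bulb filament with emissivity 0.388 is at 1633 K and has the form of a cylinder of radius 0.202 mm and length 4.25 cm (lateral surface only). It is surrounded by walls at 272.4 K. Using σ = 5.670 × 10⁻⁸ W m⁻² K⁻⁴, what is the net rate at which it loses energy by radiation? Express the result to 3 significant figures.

Net loss ≈ 8.43 W

Lateral area A = 2πrL = 2π×2.02×10⁻⁴×0.0425 = 5.39411×10⁻⁵ m².
Net radiated power P_net = εσA(T⁴ − T₀⁴) = 0.388×5.670×10⁻⁸×5.39411×10⁻⁵×(1633⁴ − 272.4⁴).
T⁴ − T₀⁴ = 7.11123×10¹² − 5.50590×10⁹ = 7.10572×10¹² K⁴, so P_net = 8.43 W.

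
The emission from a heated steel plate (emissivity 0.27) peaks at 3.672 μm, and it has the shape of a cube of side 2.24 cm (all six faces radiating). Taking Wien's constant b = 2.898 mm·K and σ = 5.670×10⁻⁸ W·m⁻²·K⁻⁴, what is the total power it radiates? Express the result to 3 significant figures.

P ≈ 17.9 W

Wien's law: T = b/λ_max = 2.898×10⁻³/3.672×10⁻⁶ = 789.216 K.
Area A = 6s² = 6×(0.0224 m)² = 3.01056×10⁻³ m².
Then P = εσAT⁴ = 0.27×5.670×10⁻⁸×3.01056×10⁻³×(789.216)⁴ = 17.9 W.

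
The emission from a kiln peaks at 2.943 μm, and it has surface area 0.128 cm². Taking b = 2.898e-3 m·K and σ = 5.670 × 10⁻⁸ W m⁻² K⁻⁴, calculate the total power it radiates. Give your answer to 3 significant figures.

Wien's law: T = b/λ_max = 2.898×10⁻³/2.943×10⁻⁶ = 984.709 K.
Area A = 0.128 cm² = 1.28×10⁻⁵ m².
Then P = σAT⁴ = 5.670×10⁻⁸×1.28×10⁻⁵×(984.709)⁴ = 0.682 W.

P ≈ 0.682 W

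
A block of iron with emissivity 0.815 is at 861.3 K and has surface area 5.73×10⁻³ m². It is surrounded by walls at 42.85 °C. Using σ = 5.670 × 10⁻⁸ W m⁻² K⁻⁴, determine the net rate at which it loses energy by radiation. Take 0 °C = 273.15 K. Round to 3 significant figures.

Net loss ≈ 143 W

Surroundings: T = 42.85 °C + 273.15 = 316.00 K.
Area A = 5.73×10⁻³ m².
Net radiated power P_net = εσA(T⁴ − T₀⁴) = 0.815×5.670×10⁻⁸×5.73×10⁻³×(861.3⁴ − 316.00⁴).
T⁴ − T₀⁴ = 5.50323×10¹¹ − 9.97122×10⁹ = 5.40352×10¹¹ K⁴, so P_net = 143 W.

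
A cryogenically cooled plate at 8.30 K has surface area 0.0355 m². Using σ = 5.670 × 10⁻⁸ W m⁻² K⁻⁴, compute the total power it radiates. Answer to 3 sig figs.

P ≈ 9.55×10⁻⁶ W

Area A = 0.0355 m².
P = σAT⁴ = 5.670×10⁻⁸ × 0.0355 × (8.30)⁴ = 9.55×10⁻⁶ W.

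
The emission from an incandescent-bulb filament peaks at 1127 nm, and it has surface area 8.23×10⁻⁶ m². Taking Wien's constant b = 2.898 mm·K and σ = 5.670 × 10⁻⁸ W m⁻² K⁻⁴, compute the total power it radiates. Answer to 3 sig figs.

Wien's law: T = b/λ_max = 2.898×10⁻³/1.127×10⁻⁶ = 2571.43 K.
Area A = 8.23×10⁻⁶ m².
Then P = σAT⁴ = 5.670×10⁻⁸×8.23×10⁻⁶×(2571.43)⁴ = 20.4 W.

P ≈ 20.4 W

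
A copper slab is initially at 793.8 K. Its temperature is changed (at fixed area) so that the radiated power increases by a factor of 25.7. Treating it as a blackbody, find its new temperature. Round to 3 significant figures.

P ∝ T⁴, so T₂/T₁ = (P₂/P₁)^(1/4) = (25.7)^(1/4) = 2.25156.
T₂ = 793.8 × 2.25156 = 1.79×10³ K.

T₂ ≈ 1.79×10³ K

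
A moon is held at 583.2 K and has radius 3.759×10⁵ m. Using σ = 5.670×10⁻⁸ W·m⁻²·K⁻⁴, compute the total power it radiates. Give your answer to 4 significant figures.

P ≈ 1.165×10¹⁶ W

Surface area A = 4πR² = 4π(3.759×10⁵ m)² = 1.77564×10¹² m².
P = σAT⁴ = 5.670×10⁻⁸ × 1.77564×10¹² × (583.2)⁴ = 1.165×10¹⁶ W.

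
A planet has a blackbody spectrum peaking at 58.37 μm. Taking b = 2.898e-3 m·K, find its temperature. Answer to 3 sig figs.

Wien's law gives T = b/λ_max = (2.898×10⁻³ m·K)/(5.837×10⁻⁵ m) = 49.6 K.

T ≈ 49.6 K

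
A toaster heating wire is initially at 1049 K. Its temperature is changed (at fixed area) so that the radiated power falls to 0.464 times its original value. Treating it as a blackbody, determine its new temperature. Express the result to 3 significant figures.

P ∝ T⁴, so T₂/T₁ = (P₂/P₁)^(1/4) = (0.464)^(1/4) = 0.825334.
T₂ = 1049 × 0.825334 = 866 K.

T₂ ≈ 866 K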